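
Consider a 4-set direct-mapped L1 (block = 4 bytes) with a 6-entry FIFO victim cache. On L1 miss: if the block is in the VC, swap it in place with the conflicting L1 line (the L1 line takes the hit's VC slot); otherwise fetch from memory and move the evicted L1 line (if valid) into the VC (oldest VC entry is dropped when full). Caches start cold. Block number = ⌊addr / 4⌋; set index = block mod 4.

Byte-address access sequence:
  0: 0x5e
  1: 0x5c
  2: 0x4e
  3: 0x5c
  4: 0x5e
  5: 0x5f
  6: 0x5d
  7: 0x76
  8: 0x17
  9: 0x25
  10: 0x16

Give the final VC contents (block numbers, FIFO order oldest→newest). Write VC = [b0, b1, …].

VC = [19, 29, 9]

#0 0x5e→b23/s3 MISS; vc=[]
#1 0x5c→b23/s3 L1-HIT; vc=[]
#2 0x4e→b19/s3 MISS; vc=[23]
#3 0x5c→b23/s3 VC-HIT; vc=[19]
#4 0x5e→b23/s3 L1-HIT; vc=[19]
#5 0x5f→b23/s3 L1-HIT; vc=[19]
#6 0x5d→b23/s3 L1-HIT; vc=[19]
#7 0x76→b29/s1 MISS; vc=[19]
#8 0x17→b5/s1 MISS; vc=[19,29]
#9 0x25→b9/s1 MISS; vc=[19,29,5]
#10 0x16→b5/s1 VC-HIT; vc=[19,29,9]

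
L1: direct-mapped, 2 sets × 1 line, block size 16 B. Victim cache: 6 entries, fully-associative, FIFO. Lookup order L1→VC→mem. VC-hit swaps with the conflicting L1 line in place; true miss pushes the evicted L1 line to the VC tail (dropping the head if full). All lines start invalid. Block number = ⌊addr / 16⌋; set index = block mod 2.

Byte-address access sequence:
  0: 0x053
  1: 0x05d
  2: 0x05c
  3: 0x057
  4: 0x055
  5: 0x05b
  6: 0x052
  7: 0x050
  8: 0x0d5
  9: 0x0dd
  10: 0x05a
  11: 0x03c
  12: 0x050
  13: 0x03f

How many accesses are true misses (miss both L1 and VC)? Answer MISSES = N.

MISSES = 3

  [0] addr=0x53 blk=5 s=1: MISS | VC []
  [1] addr=0x5d blk=5 s=1: L1-HIT | VC []
  [2] addr=0x5c blk=5 s=1: L1-HIT | VC []
  [3] addr=0x57 blk=5 s=1: L1-HIT | VC []
  [4] addr=0x55 blk=5 s=1: L1-HIT | VC []
  [5] addr=0x5b blk=5 s=1: L1-HIT | VC []
  [6] addr=0x52 blk=5 s=1: L1-HIT | VC []
  [7] addr=0x50 blk=5 s=1: L1-HIT | VC []
  [8] addr=0xd5 blk=13 s=1: MISS | VC [5]
  [9] addr=0xdd blk=13 s=1: L1-HIT | VC [5]
  [10] addr=0x5a blk=5 s=1: VC-HIT | VC [13]
  [11] addr=0x3c blk=3 s=1: MISS | VC [13, 5]
  [12] addr=0x50 blk=5 s=1: VC-HIT | VC [13, 3]
  [13] addr=0x3f blk=3 s=1: VC-HIT | VC [13, 5]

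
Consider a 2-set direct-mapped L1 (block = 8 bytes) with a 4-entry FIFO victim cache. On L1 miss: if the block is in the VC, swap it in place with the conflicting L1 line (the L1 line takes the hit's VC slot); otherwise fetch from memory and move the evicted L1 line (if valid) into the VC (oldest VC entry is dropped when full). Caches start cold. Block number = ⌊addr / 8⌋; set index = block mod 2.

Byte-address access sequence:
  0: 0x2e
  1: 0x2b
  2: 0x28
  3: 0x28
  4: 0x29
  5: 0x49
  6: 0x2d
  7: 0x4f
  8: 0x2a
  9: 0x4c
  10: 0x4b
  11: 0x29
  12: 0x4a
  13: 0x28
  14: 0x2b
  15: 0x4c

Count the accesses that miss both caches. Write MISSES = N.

  [0] addr=0x2e blk=5 s=1: MISS | VC []
  [1] addr=0x2b blk=5 s=1: L1-HIT | VC []
  [2] addr=0x28 blk=5 s=1: L1-HIT | VC []
  [3] addr=0x28 blk=5 s=1: L1-HIT | VC []
  [4] addr=0x29 blk=5 s=1: L1-HIT | VC []
  [5] addr=0x49 blk=9 s=1: MISS | VC [5]
  [6] addr=0x2d blk=5 s=1: VC-HIT | VC [9]
  [7] addr=0x4f blk=9 s=1: VC-HIT | VC [5]
  [8] addr=0x2a blk=5 s=1: VC-HIT | VC [9]
  [9] addr=0x4c blk=9 s=1: VC-HIT | VC [5]
  [10] addr=0x4b blk=9 s=1: L1-HIT | VC [5]
  [11] addr=0x29 blk=5 s=1: VC-HIT | VC [9]
  [12] addr=0x4a blk=9 s=1: VC-HIT | VC [5]
  [13] addr=0x28 blk=5 s=1: VC-HIT | VC [9]
  [14] addr=0x2b blk=5 s=1: L1-HIT | VC [9]
  [15] addr=0x4c blk=9 s=1: VC-HIT | VC [5]

MISSES = 2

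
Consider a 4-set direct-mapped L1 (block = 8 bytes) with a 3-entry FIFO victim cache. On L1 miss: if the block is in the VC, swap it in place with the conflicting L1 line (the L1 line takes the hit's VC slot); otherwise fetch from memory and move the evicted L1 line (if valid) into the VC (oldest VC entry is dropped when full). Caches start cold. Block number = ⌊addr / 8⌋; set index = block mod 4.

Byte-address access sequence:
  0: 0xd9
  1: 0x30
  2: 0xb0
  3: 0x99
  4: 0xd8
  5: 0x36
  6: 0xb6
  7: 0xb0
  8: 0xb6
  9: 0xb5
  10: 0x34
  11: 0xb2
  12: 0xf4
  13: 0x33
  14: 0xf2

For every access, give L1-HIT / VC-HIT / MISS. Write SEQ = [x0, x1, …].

0: 0xd9 (blk 27, set 3) → MISS  vc=[]
1: 0x30 (blk 6, set 2) → MISS  vc=[]
2: 0xb0 (blk 22, set 2) → MISS  vc=[6]
3: 0x99 (blk 19, set 3) → MISS  vc=[6, 27]
4: 0xd8 (blk 27, set 3) → VC-HIT  vc=[6, 19]
5: 0x36 (blk 6, set 2) → VC-HIT  vc=[22, 19]
6: 0xb6 (blk 22, set 2) → VC-HIT  vc=[6, 19]
7: 0xb0 (blk 22, set 2) → L1-HIT  vc=[6, 19]
8: 0xb6 (blk 22, set 2) → L1-HIT  vc=[6, 19]
9: 0xb5 (blk 22, set 2) → L1-HIT  vc=[6, 19]
10: 0x34 (blk 6, set 2) → VC-HIT  vc=[22, 19]
11: 0xb2 (blk 22, set 2) → VC-HIT  vc=[6, 19]
12: 0xf4 (blk 30, set 2) → MISS  vc=[6, 19, 22]
13: 0x33 (blk 6, set 2) → VC-HIT  vc=[30, 19, 22]
14: 0xf2 (blk 30, set 2) → VC-HIT  vc=[6, 19, 22]

SEQ = [MISS, MISS, MISS, MISS, VC-HIT, VC-HIT, VC-HIT, L1-HIT, L1-HIT, L1-HIT, VC-HIT, VC-HIT, MISS, VC-HIT, VC-HIT]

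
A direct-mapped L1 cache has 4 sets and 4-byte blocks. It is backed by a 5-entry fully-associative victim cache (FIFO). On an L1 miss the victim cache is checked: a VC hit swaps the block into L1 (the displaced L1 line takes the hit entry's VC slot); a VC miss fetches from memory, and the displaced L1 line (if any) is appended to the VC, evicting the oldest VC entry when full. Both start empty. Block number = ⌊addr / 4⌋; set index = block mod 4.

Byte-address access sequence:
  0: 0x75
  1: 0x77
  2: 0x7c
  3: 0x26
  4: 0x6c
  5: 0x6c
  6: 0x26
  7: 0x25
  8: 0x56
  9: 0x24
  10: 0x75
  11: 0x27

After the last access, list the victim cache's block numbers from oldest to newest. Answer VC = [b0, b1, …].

VC = [29, 31, 21]

#0 0x75→b29/s1 MISS; vc=[]
#1 0x77→b29/s1 L1-HIT; vc=[]
#2 0x7c→b31/s3 MISS; vc=[]
#3 0x26→b9/s1 MISS; vc=[29]
#4 0x6c→b27/s3 MISS; vc=[29,31]
#5 0x6c→b27/s3 L1-HIT; vc=[29,31]
#6 0x26→b9/s1 L1-HIT; vc=[29,31]
#7 0x25→b9/s1 L1-HIT; vc=[29,31]
#8 0x56→b21/s1 MISS; vc=[29,31,9]
#9 0x24→b9/s1 VC-HIT; vc=[29,31,21]
#10 0x75→b29/s1 VC-HIT; vc=[9,31,21]
#11 0x27→b9/s1 VC-HIT; vc=[29,31,21]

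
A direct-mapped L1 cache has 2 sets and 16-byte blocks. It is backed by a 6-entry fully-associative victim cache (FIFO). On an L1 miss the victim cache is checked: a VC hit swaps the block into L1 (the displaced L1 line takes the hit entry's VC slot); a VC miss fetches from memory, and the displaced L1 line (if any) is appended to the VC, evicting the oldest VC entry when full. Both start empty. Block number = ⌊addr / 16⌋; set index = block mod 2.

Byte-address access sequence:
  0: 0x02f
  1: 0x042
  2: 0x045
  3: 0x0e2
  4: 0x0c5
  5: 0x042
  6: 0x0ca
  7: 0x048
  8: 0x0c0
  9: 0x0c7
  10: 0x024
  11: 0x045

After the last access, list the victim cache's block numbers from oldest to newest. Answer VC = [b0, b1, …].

VC = [12, 2, 14]

  [0] addr=0x2f blk=2 s=0: MISS | VC []
  [1] addr=0x42 blk=4 s=0: MISS | VC [2]
  [2] addr=0x45 blk=4 s=0: L1-HIT | VC [2]
  [3] addr=0xe2 blk=14 s=0: MISS | VC [2, 4]
  [4] addr=0xc5 blk=12 s=0: MISS | VC [2, 4, 14]
  [5] addr=0x42 blk=4 s=0: VC-HIT | VC [2, 12, 14]
  [6] addr=0xca blk=12 s=0: VC-HIT | VC [2, 4, 14]
  [7] addr=0x48 blk=4 s=0: VC-HIT | VC [2, 12, 14]
  [8] addr=0xc0 blk=12 s=0: VC-HIT | VC [2, 4, 14]
  [9] addr=0xc7 blk=12 s=0: L1-HIT | VC [2, 4, 14]
  [10] addr=0x24 blk=2 s=0: VC-HIT | VC [12, 4, 14]
  [11] addr=0x45 blk=4 s=0: VC-HIT | VC [12, 2, 14]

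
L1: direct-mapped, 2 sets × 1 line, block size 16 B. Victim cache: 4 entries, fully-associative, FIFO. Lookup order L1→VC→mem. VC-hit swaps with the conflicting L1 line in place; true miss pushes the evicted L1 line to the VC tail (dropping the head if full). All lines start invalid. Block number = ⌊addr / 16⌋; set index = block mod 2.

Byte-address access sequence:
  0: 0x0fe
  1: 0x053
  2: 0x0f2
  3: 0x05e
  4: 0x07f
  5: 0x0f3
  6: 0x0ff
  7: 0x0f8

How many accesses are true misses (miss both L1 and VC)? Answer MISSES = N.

0: 0xfe (blk 15, set 1) → MISS  vc=[]
1: 0x53 (blk 5, set 1) → MISS  vc=[15]
2: 0xf2 (blk 15, set 1) → VC-HIT  vc=[5]
3: 0x5e (blk 5, set 1) → VC-HIT  vc=[15]
4: 0x7f (blk 7, set 1) → MISS  vc=[15, 5]
5: 0xf3 (blk 15, set 1) → VC-HIT  vc=[7, 5]
6: 0xff (blk 15, set 1) → L1-HIT  vc=[7, 5]
7: 0xf8 (blk 15, set 1) → L1-HIT  vc=[7, 5]

MISSES = 3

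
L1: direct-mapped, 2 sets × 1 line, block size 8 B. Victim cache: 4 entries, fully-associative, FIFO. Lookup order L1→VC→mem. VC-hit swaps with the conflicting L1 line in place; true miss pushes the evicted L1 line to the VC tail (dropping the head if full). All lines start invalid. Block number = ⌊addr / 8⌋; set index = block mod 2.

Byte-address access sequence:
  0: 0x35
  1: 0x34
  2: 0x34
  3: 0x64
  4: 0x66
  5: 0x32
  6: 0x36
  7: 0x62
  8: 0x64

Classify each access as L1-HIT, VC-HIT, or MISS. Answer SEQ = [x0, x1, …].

#0 0x35→b6/s0 MISS; vc=[]
#1 0x34→b6/s0 L1-HIT; vc=[]
#2 0x34→b6/s0 L1-HIT; vc=[]
#3 0x64→b12/s0 MISS; vc=[6]
#4 0x66→b12/s0 L1-HIT; vc=[6]
#5 0x32→b6/s0 VC-HIT; vc=[12]
#6 0x36→b6/s0 L1-HIT; vc=[12]
#7 0x62→b12/s0 VC-HIT; vc=[6]
#8 0x64→b12/s0 L1-HIT; vc=[6]

SEQ = [MISS, L1-HIT, L1-HIT, MISS, L1-HIT, VC-HIT, L1-HIT, VC-HIT, L1-HIT]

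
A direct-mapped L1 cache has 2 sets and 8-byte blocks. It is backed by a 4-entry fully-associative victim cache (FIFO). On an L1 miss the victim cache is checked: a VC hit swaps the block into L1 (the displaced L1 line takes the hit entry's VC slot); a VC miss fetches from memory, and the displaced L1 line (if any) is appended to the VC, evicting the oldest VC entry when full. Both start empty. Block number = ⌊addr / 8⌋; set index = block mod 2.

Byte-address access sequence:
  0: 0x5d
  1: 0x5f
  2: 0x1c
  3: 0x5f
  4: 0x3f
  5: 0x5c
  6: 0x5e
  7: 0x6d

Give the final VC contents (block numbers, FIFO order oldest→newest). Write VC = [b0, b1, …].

0: 0x5d (blk 11, set 1) → MISS  vc=[]
1: 0x5f (blk 11, set 1) → L1-HIT  vc=[]
2: 0x1c (blk 3, set 1) → MISS  vc=[11]
3: 0x5f (blk 11, set 1) → VC-HIT  vc=[3]
4: 0x3f (blk 7, set 1) → MISS  vc=[3, 11]
5: 0x5c (blk 11, set 1) → VC-HIT  vc=[3, 7]
6: 0x5e (blk 11, set 1) → L1-HIT  vc=[3, 7]
7: 0x6d (blk 13, set 1) → MISS  vc=[3, 7, 11]

VC = [3, 7, 11]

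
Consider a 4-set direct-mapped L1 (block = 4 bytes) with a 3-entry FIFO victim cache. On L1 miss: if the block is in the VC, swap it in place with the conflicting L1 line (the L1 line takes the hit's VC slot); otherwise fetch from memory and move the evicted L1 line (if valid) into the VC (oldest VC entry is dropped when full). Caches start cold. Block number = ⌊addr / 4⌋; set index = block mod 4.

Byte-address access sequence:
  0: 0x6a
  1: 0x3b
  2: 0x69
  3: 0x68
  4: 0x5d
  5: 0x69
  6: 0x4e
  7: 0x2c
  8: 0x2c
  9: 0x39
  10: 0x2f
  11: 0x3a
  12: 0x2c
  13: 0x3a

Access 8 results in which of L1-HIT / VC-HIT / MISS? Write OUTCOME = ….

  [0] addr=0x6a blk=26 s=2: MISS | VC []
  [1] addr=0x3b blk=14 s=2: MISS | VC [26]
  [2] addr=0x69 blk=26 s=2: VC-HIT | VC [14]
  [3] addr=0x68 blk=26 s=2: L1-HIT | VC [14]
  [4] addr=0x5d blk=23 s=3: MISS | VC [14]
  [5] addr=0x69 blk=26 s=2: L1-HIT | VC [14]
  [6] addr=0x4e blk=19 s=3: MISS | VC [14, 23]
  [7] addr=0x2c blk=11 s=3: MISS | VC [14, 23, 19]
  [8] addr=0x2c blk=11 s=3: L1-HIT | VC [14, 23, 19]
  [9] addr=0x39 blk=14 s=2: VC-HIT | VC [26, 23, 19]
  [10] addr=0x2f blk=11 s=3: L1-HIT | VC [26, 23, 19]
  [11] addr=0x3a blk=14 s=2: L1-HIT | VC [26, 23, 19]
  [12] addr=0x2c blk=11 s=3: L1-HIT | VC [26, 23, 19]
  [13] addr=0x3a blk=14 s=2: L1-HIT | VC [26, 23, 19]

OUTCOME = L1-HIT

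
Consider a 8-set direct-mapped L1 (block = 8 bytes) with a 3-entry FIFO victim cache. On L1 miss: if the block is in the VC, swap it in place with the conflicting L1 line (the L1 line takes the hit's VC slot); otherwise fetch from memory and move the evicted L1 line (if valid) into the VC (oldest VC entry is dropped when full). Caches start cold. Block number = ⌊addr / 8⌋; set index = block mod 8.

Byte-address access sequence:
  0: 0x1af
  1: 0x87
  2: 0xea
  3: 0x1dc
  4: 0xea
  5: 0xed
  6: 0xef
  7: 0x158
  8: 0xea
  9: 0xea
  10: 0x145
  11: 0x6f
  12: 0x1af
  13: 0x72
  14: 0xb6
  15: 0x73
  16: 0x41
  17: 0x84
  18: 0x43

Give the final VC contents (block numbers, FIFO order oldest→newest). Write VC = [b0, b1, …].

VC = [22, 40, 16]

#0 0x1af→b53/s5 MISS; vc=[]
#1 0x87→b16/s0 MISS; vc=[]
#2 0xea→b29/s5 MISS; vc=[53]
#3 0x1dc→b59/s3 MISS; vc=[53]
#4 0xea→b29/s5 L1-HIT; vc=[53]
#5 0xed→b29/s5 L1-HIT; vc=[53]
#6 0xef→b29/s5 L1-HIT; vc=[53]
#7 0x158→b43/s3 MISS; vc=[53,59]
#8 0xea→b29/s5 L1-HIT; vc=[53,59]
#9 0xea→b29/s5 L1-HIT; vc=[53,59]
#10 0x145→b40/s0 MISS; vc=[53,59,16]
#11 0x6f→b13/s5 MISS; vc=[59,16,29]
#12 0x1af→b53/s5 MISS; vc=[16,29,13]
#13 0x72→b14/s6 MISS; vc=[16,29,13]
#14 0xb6→b22/s6 MISS; vc=[29,13,14]
#15 0x73→b14/s6 VC-HIT; vc=[29,13,22]
#16 0x41→b8/s0 MISS; vc=[13,22,40]
#17 0x84→b16/s0 MISS; vc=[22,40,8]
#18 0x43→b8/s0 VC-HIT; vc=[22,40,16]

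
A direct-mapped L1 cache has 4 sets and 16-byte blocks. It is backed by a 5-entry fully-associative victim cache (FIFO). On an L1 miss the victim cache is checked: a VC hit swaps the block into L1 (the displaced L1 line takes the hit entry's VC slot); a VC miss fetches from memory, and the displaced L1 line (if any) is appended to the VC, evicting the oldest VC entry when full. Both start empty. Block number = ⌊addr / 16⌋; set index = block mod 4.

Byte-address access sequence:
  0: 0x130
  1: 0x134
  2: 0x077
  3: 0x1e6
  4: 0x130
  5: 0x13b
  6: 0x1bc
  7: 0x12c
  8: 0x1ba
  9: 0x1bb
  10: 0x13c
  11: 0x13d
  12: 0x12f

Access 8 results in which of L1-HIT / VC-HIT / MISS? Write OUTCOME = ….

#0 0x130→b19/s3 MISS; vc=[]
#1 0x134→b19/s3 L1-HIT; vc=[]
#2 0x77→b7/s3 MISS; vc=[19]
#3 0x1e6→b30/s2 MISS; vc=[19]
#4 0x130→b19/s3 VC-HIT; vc=[7]
#5 0x13b→b19/s3 L1-HIT; vc=[7]
#6 0x1bc→b27/s3 MISS; vc=[7,19]
#7 0x12c→b18/s2 MISS; vc=[7,19,30]
#8 0x1ba→b27/s3 L1-HIT; vc=[7,19,30]
#9 0x1bb→b27/s3 L1-HIT; vc=[7,19,30]
#10 0x13c→b19/s3 VC-HIT; vc=[7,27,30]
#11 0x13d→b19/s3 L1-HIT; vc=[7,27,30]
#12 0x12f→b18/s2 L1-HIT; vc=[7,27,30]

OUTCOME = L1-HIT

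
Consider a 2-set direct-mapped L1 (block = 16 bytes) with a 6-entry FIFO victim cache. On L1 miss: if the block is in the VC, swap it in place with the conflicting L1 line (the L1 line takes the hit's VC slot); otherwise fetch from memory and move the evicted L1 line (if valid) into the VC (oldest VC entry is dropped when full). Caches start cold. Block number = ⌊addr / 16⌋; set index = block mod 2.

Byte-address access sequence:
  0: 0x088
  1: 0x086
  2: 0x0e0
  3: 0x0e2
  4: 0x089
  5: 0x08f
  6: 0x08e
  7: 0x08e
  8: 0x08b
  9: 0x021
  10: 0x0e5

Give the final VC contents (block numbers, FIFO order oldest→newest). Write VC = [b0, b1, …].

VC = [2, 8]

0: 0x88 (blk 8, set 0) → MISS  vc=[]
1: 0x86 (blk 8, set 0) → L1-HIT  vc=[]
2: 0xe0 (blk 14, set 0) → MISS  vc=[8]
3: 0xe2 (blk 14, set 0) → L1-HIT  vc=[8]
4: 0x89 (blk 8, set 0) → VC-HIT  vc=[14]
5: 0x8f (blk 8, set 0) → L1-HIT  vc=[14]
6: 0x8e (blk 8, set 0) → L1-HIT  vc=[14]
7: 0x8e (blk 8, set 0) → L1-HIT  vc=[14]
8: 0x8b (blk 8, set 0) → L1-HIT  vc=[14]
9: 0x21 (blk 2, set 0) → MISS  vc=[14, 8]
10: 0xe5 (blk 14, set 0) → VC-HIT  vc=[2, 8]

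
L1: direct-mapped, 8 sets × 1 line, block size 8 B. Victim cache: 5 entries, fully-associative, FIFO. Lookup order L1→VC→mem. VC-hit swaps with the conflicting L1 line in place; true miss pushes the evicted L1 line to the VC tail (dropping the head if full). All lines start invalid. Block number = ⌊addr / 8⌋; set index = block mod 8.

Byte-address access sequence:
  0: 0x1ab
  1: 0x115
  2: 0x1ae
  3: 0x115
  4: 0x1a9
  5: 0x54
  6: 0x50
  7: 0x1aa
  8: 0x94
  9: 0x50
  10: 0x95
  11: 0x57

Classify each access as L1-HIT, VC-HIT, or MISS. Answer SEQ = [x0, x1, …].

SEQ = [MISS, MISS, L1-HIT, L1-HIT, L1-HIT, MISS, L1-HIT, L1-HIT, MISS, VC-HIT, VC-HIT, VC-HIT]

0: 0x1ab (blk 53, set 5) → MISS  vc=[]
1: 0x115 (blk 34, set 2) → MISS  vc=[]
2: 0x1ae (blk 53, set 5) → L1-HIT  vc=[]
3: 0x115 (blk 34, set 2) → L1-HIT  vc=[]
4: 0x1a9 (blk 53, set 5) → L1-HIT  vc=[]
5: 0x54 (blk 10, set 2) → MISS  vc=[34]
6: 0x50 (blk 10, set 2) → L1-HIT  vc=[34]
7: 0x1aa (blk 53, set 5) → L1-HIT  vc=[34]
8: 0x94 (blk 18, set 2) → MISS  vc=[34, 10]
9: 0x50 (blk 10, set 2) → VC-HIT  vc=[34, 18]
10: 0x95 (blk 18, set 2) → VC-HIT  vc=[34, 10]
11: 0x57 (blk 10, set 2) → VC-HIT  vc=[34, 18]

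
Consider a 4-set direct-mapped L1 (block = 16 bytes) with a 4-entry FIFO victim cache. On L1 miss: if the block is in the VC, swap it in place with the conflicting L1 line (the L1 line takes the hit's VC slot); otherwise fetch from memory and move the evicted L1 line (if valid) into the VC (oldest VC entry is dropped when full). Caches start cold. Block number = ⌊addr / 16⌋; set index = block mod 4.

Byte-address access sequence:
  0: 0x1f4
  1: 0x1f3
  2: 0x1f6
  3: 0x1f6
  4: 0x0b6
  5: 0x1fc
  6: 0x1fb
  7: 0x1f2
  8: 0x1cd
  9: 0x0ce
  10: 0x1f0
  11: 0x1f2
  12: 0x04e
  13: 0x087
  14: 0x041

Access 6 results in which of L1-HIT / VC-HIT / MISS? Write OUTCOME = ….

OUTCOME = L1-HIT

0: 0x1f4 (blk 31, set 3) → MISS  vc=[]
1: 0x1f3 (blk 31, set 3) → L1-HIT  vc=[]
2: 0x1f6 (blk 31, set 3) → L1-HIT  vc=[]
3: 0x1f6 (blk 31, set 3) → L1-HIT  vc=[]
4: 0xb6 (blk 11, set 3) → MISS  vc=[31]
5: 0x1fc (blk 31, set 3) → VC-HIT  vc=[11]
6: 0x1fb (blk 31, set 3) → L1-HIT  vc=[11]
7: 0x1f2 (blk 31, set 3) → L1-HIT  vc=[11]
8: 0x1cd (blk 28, set 0) → MISS  vc=[11]
9: 0xce (blk 12, set 0) → MISS  vc=[11, 28]
10: 0x1f0 (blk 31, set 3) → L1-HIT  vc=[11, 28]
11: 0x1f2 (blk 31, set 3) → L1-HIT  vc=[11, 28]
12: 0x4e (blk 4, set 0) → MISS  vc=[11, 28, 12]
13: 0x87 (blk 8, set 0) → MISS  vc=[11, 28, 12, 4]
14: 0x41 (blk 4, set 0) → VC-HIT  vc=[11, 28, 12, 8]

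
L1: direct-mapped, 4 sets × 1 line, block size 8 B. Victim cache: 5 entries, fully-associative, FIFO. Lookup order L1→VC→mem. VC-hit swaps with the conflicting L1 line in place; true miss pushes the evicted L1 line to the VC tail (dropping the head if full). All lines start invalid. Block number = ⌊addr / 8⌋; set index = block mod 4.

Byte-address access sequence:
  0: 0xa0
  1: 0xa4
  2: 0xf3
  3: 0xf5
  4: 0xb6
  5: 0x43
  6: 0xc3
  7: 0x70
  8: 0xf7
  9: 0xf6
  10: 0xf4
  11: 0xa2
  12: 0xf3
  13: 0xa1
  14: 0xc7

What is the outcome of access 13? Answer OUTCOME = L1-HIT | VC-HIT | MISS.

OUTCOME = L1-HIT

0: 0xa0 (blk 20, set 0) → MISS  vc=[]
1: 0xa4 (blk 20, set 0) → L1-HIT  vc=[]
2: 0xf3 (blk 30, set 2) → MISS  vc=[]
3: 0xf5 (blk 30, set 2) → L1-HIT  vc=[]
4: 0xb6 (blk 22, set 2) → MISS  vc=[30]
5: 0x43 (blk 8, set 0) → MISS  vc=[30, 20]
6: 0xc3 (blk 24, set 0) → MISS  vc=[30, 20, 8]
7: 0x70 (blk 14, set 2) → MISS  vc=[30, 20, 8, 22]
8: 0xf7 (blk 30, set 2) → VC-HIT  vc=[14, 20, 8, 22]
9: 0xf6 (blk 30, set 2) → L1-HIT  vc=[14, 20, 8, 22]
10: 0xf4 (blk 30, set 2) → L1-HIT  vc=[14, 20, 8, 22]
11: 0xa2 (blk 20, set 0) → VC-HIT  vc=[14, 24, 8, 22]
12: 0xf3 (blk 30, set 2) → L1-HIT  vc=[14, 24, 8, 22]
13: 0xa1 (blk 20, set 0) → L1-HIT  vc=[14, 24, 8, 22]
14: 0xc7 (blk 24, set 0) → VC-HIT  vc=[14, 20, 8, 22]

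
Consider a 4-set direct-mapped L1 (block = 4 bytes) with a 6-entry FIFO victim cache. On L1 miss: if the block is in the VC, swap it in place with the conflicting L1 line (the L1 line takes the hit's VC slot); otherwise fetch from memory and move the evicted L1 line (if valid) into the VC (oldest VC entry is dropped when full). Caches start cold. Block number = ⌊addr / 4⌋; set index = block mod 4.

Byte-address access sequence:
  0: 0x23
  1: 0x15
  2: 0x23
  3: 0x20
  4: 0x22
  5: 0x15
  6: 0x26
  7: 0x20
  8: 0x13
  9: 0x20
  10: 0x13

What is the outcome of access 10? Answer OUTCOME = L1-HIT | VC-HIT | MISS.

  [0] addr=0x23 blk=8 s=0: MISS | VC []
  [1] addr=0x15 blk=5 s=1: MISS | VC []
  [2] addr=0x23 blk=8 s=0: L1-HIT | VC []
  [3] addr=0x20 blk=8 s=0: L1-HIT | VC []
  [4] addr=0x22 blk=8 s=0: L1-HIT | VC []
  [5] addr=0x15 blk=5 s=1: L1-HIT | VC []
  [6] addr=0x26 blk=9 s=1: MISS | VC [5]
  [7] addr=0x20 blk=8 s=0: L1-HIT | VC [5]
  [8] addr=0x13 blk=4 s=0: MISS | VC [5, 8]
  [9] addr=0x20 blk=8 s=0: VC-HIT | VC [5, 4]
  [10] addr=0x13 blk=4 s=0: VC-HIT | VC [5, 8]

OUTCOME = VC-HIT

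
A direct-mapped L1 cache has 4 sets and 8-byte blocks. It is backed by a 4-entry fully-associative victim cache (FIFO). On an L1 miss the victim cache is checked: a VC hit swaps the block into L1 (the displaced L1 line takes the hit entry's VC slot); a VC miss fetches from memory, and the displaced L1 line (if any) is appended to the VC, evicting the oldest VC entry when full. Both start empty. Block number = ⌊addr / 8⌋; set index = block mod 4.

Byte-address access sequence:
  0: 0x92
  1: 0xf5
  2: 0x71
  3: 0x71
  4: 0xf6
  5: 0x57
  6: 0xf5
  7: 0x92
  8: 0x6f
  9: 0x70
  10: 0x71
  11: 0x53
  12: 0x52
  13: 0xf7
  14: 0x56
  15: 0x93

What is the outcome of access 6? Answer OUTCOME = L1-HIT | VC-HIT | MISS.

0: 0x92 (blk 18, set 2) → MISS  vc=[]
1: 0xf5 (blk 30, set 2) → MISS  vc=[18]
2: 0x71 (blk 14, set 2) → MISS  vc=[18, 30]
3: 0x71 (blk 14, set 2) → L1-HIT  vc=[18, 30]
4: 0xf6 (blk 30, set 2) → VC-HIT  vc=[18, 14]
5: 0x57 (blk 10, set 2) → MISS  vc=[18, 14, 30]
6: 0xf5 (blk 30, set 2) → VC-HIT  vc=[18, 14, 10]
7: 0x92 (blk 18, set 2) → VC-HIT  vc=[30, 14, 10]
8: 0x6f (blk 13, set 1) → MISS  vc=[30, 14, 10]
9: 0x70 (blk 14, set 2) → VC-HIT  vc=[30, 18, 10]
10: 0x71 (blk 14, set 2) → L1-HIT  vc=[30, 18, 10]
11: 0x53 (blk 10, set 2) → VC-HIT  vc=[30, 18, 14]
12: 0x52 (blk 10, set 2) → L1-HIT  vc=[30, 18, 14]
13: 0xf7 (blk 30, set 2) → VC-HIT  vc=[10, 18, 14]
14: 0x56 (blk 10, set 2) → VC-HIT  vc=[30, 18, 14]
15: 0x93 (blk 18, set 2) → VC-HIT  vc=[30, 10, 14]

OUTCOME = VC-HIT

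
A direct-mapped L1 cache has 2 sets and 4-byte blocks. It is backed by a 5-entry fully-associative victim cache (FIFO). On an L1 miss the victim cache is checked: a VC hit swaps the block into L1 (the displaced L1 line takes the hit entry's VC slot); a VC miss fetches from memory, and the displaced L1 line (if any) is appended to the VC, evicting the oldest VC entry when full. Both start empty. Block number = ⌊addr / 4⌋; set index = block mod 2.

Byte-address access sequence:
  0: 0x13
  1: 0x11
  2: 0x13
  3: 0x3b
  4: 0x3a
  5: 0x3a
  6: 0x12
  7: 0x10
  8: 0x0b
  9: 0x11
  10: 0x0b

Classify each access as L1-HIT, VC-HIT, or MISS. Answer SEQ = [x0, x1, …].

#0 0x13→b4/s0 MISS; vc=[]
#1 0x11→b4/s0 L1-HIT; vc=[]
#2 0x13→b4/s0 L1-HIT; vc=[]
#3 0x3b→b14/s0 MISS; vc=[4]
#4 0x3a→b14/s0 L1-HIT; vc=[4]
#5 0x3a→b14/s0 L1-HIT; vc=[4]
#6 0x12→b4/s0 VC-HIT; vc=[14]
#7 0x10→b4/s0 L1-HIT; vc=[14]
#8 0xb→b2/s0 MISS; vc=[14,4]
#9 0x11→b4/s0 VC-HIT; vc=[14,2]
#10 0xb→b2/s0 VC-HIT; vc=[14,4]

SEQ = [MISS, L1-HIT, L1-HIT, MISS, L1-HIT, L1-HIT, VC-HIT, L1-HIT, MISS, VC-HIT, VC-HIT]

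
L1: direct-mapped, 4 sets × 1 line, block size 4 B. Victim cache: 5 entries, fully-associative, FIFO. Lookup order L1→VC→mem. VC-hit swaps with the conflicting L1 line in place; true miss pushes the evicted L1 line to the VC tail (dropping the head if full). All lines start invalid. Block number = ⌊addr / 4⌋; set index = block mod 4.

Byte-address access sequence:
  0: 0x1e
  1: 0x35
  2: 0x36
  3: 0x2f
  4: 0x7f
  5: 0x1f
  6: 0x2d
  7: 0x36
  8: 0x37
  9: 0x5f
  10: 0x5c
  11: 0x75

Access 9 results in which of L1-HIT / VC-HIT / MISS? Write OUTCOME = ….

OUTCOME = MISS

#0 0x1e→b7/s3 MISS; vc=[]
#1 0x35→b13/s1 MISS; vc=[]
#2 0x36→b13/s1 L1-HIT; vc=[]
#3 0x2f→b11/s3 MISS; vc=[7]
#4 0x7f→b31/s3 MISS; vc=[7,11]
#5 0x1f→b7/s3 VC-HIT; vc=[31,11]
#6 0x2d→b11/s3 VC-HIT; vc=[31,7]
#7 0x36→b13/s1 L1-HIT; vc=[31,7]
#8 0x37→b13/s1 L1-HIT; vc=[31,7]
#9 0x5f→b23/s3 MISS; vc=[31,7,11]
#10 0x5c→b23/s3 L1-HIT; vc=[31,7,11]
#11 0x75→b29/s1 MISS; vc=[31,7,11,13]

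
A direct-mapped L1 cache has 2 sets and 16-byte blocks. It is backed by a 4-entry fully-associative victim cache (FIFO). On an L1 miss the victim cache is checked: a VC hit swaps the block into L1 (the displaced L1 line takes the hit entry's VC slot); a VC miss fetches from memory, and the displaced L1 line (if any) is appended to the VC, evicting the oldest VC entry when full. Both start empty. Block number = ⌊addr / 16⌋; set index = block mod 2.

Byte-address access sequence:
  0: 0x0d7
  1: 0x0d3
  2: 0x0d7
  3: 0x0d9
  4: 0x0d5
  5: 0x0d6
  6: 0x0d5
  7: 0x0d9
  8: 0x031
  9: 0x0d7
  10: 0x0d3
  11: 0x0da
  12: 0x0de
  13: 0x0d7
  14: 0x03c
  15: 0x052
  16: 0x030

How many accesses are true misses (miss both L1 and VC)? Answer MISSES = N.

MISSES = 3

0: 0xd7 (blk 13, set 1) → MISS  vc=[]
1: 0xd3 (blk 13, set 1) → L1-HIT  vc=[]
2: 0xd7 (blk 13, set 1) → L1-HIT  vc=[]
3: 0xd9 (blk 13, set 1) → L1-HIT  vc=[]
4: 0xd5 (blk 13, set 1) → L1-HIT  vc=[]
5: 0xd6 (blk 13, set 1) → L1-HIT  vc=[]
6: 0xd5 (blk 13, set 1) → L1-HIT  vc=[]
7: 0xd9 (blk 13, set 1) → L1-HIT  vc=[]
8: 0x31 (blk 3, set 1) → MISS  vc=[13]
9: 0xd7 (blk 13, set 1) → VC-HIT  vc=[3]
10: 0xd3 (blk 13, set 1) → L1-HIT  vc=[3]
11: 0xda (blk 13, set 1) → L1-HIT  vc=[3]
12: 0xde (blk 13, set 1) → L1-HIT  vc=[3]
13: 0xd7 (blk 13, set 1) → L1-HIT  vc=[3]
14: 0x3c (blk 3, set 1) → VC-HIT  vc=[13]
15: 0x52 (blk 5, set 1) → MISS  vc=[13, 3]
16: 0x30 (blk 3, set 1) → VC-HIT  vc=[13, 5]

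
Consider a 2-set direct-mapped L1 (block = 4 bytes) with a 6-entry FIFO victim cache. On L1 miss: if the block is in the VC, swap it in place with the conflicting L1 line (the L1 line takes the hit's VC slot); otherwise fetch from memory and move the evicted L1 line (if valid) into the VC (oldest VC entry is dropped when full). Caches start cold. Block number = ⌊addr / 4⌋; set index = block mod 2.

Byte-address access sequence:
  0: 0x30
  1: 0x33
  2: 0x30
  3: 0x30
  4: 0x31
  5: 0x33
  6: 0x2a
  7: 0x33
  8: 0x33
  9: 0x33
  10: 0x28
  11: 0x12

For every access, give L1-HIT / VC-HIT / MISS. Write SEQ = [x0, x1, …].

SEQ = [MISS, L1-HIT, L1-HIT, L1-HIT, L1-HIT, L1-HIT, MISS, VC-HIT, L1-HIT, L1-HIT, VC-HIT, MISS]

  [0] addr=0x30 blk=12 s=0: MISS | VC []
  [1] addr=0x33 blk=12 s=0: L1-HIT | VC []
  [2] addr=0x30 blk=12 s=0: L1-HIT | VC []
  [3] addr=0x30 blk=12 s=0: L1-HIT | VC []
  [4] addr=0x31 blk=12 s=0: L1-HIT | VC []
  [5] addr=0x33 blk=12 s=0: L1-HIT | VC []
  [6] addr=0x2a blk=10 s=0: MISS | VC [12]
  [7] addr=0x33 blk=12 s=0: VC-HIT | VC [10]
  [8] addr=0x33 blk=12 s=0: L1-HIT | VC [10]
  [9] addr=0x33 blk=12 s=0: L1-HIT | VC [10]
  [10] addr=0x28 blk=10 s=0: VC-HIT | VC [12]
  [11] addr=0x12 blk=4 s=0: MISS | VC [12, 10]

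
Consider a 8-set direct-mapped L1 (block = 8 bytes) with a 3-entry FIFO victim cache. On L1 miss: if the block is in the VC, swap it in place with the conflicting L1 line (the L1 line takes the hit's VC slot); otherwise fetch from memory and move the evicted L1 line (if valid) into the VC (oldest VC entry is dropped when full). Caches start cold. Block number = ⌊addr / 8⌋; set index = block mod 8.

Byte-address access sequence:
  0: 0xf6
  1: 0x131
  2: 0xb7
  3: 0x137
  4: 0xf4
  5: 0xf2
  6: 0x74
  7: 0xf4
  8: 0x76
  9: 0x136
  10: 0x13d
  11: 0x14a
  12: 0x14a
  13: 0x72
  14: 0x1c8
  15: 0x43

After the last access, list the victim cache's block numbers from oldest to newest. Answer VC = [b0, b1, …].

VC = [22, 30, 41]

#0 0xf6→b30/s6 MISS; vc=[]
#1 0x131→b38/s6 MISS; vc=[30]
#2 0xb7→b22/s6 MISS; vc=[30,38]
#3 0x137→b38/s6 VC-HIT; vc=[30,22]
#4 0xf4→b30/s6 VC-HIT; vc=[38,22]
#5 0xf2→b30/s6 L1-HIT; vc=[38,22]
#6 0x74→b14/s6 MISS; vc=[38,22,30]
#7 0xf4→b30/s6 VC-HIT; vc=[38,22,14]
#8 0x76→b14/s6 VC-HIT; vc=[38,22,30]
#9 0x136→b38/s6 VC-HIT; vc=[14,22,30]
#10 0x13d→b39/s7 MISS; vc=[14,22,30]
#11 0x14a→b41/s1 MISS; vc=[14,22,30]
#12 0x14a→b41/s1 L1-HIT; vc=[14,22,30]
#13 0x72→b14/s6 VC-HIT; vc=[38,22,30]
#14 0x1c8→b57/s1 MISS; vc=[22,30,41]
#15 0x43→b8/s0 MISS; vc=[22,30,41]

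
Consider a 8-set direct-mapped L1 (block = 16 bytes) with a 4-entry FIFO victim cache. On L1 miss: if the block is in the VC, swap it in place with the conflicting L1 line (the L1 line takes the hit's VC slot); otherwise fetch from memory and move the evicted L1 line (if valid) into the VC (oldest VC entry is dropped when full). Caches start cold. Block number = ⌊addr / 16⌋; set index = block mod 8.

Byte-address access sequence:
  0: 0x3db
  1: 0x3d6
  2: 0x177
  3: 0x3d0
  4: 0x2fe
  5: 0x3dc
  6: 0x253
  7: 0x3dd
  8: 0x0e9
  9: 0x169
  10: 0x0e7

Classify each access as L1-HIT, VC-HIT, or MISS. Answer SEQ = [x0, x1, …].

  [0] addr=0x3db blk=61 s=5: MISS | VC []
  [1] addr=0x3d6 blk=61 s=5: L1-HIT | VC []
  [2] addr=0x177 blk=23 s=7: MISS | VC []
  [3] addr=0x3d0 blk=61 s=5: L1-HIT | VC []
  [4] addr=0x2fe blk=47 s=7: MISS | VC [23]
  [5] addr=0x3dc blk=61 s=5: L1-HIT | VC [23]
  [6] addr=0x253 blk=37 s=5: MISS | VC [23, 61]
  [7] addr=0x3dd blk=61 s=5: VC-HIT | VC [23, 37]
  [8] addr=0xe9 blk=14 s=6: MISS | VC [23, 37]
  [9] addr=0x169 blk=22 s=6: MISS | VC [23, 37, 14]
  [10] addr=0xe7 blk=14 s=6: VC-HIT | VC [23, 37, 22]

SEQ = [MISS, L1-HIT, MISS, L1-HIT, MISS, L1-HIT, MISS, VC-HIT, MISS, MISS, VC-HIT]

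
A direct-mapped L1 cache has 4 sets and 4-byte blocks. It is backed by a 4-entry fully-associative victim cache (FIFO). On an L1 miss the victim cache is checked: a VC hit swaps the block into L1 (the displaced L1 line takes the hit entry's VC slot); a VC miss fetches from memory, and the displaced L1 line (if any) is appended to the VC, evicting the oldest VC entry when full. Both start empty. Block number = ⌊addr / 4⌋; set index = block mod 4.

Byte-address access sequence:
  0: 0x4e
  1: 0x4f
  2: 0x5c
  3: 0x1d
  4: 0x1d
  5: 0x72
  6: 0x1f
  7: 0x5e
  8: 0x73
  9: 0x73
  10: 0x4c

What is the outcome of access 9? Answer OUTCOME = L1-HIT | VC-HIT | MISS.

OUTCOME = L1-HIT

0: 0x4e (blk 19, set 3) → MISS  vc=[]
1: 0x4f (blk 19, set 3) → L1-HIT  vc=[]
2: 0x5c (blk 23, set 3) → MISS  vc=[19]
3: 0x1d (blk 7, set 3) → MISS  vc=[19, 23]
4: 0x1d (blk 7, set 3) → L1-HIT  vc=[19, 23]
5: 0x72 (blk 28, set 0) → MISS  vc=[19, 23]
6: 0x1f (blk 7, set 3) → L1-HIT  vc=[19, 23]
7: 0x5e (blk 23, set 3) → VC-HIT  vc=[19, 7]
8: 0x73 (blk 28, set 0) → L1-HIT  vc=[19, 7]
9: 0x73 (blk 28, set 0) → L1-HIT  vc=[19, 7]
10: 0x4c (blk 19, set 3) → VC-HIT  vc=[23, 7]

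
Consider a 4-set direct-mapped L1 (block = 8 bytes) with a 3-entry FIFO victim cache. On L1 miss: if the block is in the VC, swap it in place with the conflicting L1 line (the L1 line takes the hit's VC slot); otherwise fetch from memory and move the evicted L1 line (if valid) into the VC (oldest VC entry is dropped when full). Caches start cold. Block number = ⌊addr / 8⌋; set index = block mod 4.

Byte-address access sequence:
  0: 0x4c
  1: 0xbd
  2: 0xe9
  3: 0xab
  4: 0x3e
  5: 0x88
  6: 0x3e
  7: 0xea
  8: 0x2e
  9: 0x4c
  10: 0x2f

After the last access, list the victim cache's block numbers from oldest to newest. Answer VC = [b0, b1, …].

VC = [21, 29, 9]

  [0] addr=0x4c blk=9 s=1: MISS | VC []
  [1] addr=0xbd blk=23 s=3: MISS | VC []
  [2] addr=0xe9 blk=29 s=1: MISS | VC [9]
  [3] addr=0xab blk=21 s=1: MISS | VC [9, 29]
  [4] addr=0x3e blk=7 s=3: MISS | VC [9, 29, 23]
  [5] addr=0x88 blk=17 s=1: MISS | VC [29, 23, 21]
  [6] addr=0x3e blk=7 s=3: L1-HIT | VC [29, 23, 21]
  [7] addr=0xea blk=29 s=1: VC-HIT | VC [17, 23, 21]
  [8] addr=0x2e blk=5 s=1: MISS | VC [23, 21, 29]
  [9] addr=0x4c blk=9 s=1: MISS | VC [21, 29, 5]
  [10] addr=0x2f blk=5 s=1: VC-HIT | VC [21, 29, 9]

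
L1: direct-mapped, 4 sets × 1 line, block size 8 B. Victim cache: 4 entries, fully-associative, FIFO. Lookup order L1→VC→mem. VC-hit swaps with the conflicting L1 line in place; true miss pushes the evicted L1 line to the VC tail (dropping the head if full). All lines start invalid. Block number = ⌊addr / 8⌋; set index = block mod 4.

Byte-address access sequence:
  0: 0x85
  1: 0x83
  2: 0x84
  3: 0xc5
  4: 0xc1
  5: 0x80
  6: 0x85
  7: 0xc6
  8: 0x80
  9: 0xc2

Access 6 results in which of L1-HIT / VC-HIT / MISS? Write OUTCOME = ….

  [0] addr=0x85 blk=16 s=0: MISS | VC []
  [1] addr=0x83 blk=16 s=0: L1-HIT | VC []
  [2] addr=0x84 blk=16 s=0: L1-HIT | VC []
  [3] addr=0xc5 blk=24 s=0: MISS | VC [16]
  [4] addr=0xc1 blk=24 s=0: L1-HIT | VC [16]
  [5] addr=0x80 blk=16 s=0: VC-HIT | VC [24]
  [6] addr=0x85 blk=16 s=0: L1-HIT | VC [24]
  [7] addr=0xc6 blk=24 s=0: VC-HIT | VC [16]
  [8] addr=0x80 blk=16 s=0: VC-HIT | VC [24]
  [9] addr=0xc2 blk=24 s=0: VC-HIT | VC [16]

OUTCOME = L1-HIT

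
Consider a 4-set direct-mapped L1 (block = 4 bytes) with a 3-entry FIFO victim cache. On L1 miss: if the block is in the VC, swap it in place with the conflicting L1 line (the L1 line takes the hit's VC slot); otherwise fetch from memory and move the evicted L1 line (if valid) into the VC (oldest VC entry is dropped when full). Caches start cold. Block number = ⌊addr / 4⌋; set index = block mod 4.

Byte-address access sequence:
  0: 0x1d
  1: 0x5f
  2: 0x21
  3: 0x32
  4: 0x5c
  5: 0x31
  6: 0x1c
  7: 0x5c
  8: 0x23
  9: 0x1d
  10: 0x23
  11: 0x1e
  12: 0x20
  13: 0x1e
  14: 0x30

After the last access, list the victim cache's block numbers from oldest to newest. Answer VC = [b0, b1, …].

VC = [23, 8]

  [0] addr=0x1d blk=7 s=3: MISS | VC []
  [1] addr=0x5f blk=23 s=3: MISS | VC [7]
  [2] addr=0x21 blk=8 s=0: MISS | VC [7]
  [3] addr=0x32 blk=12 s=0: MISS | VC [7, 8]
  [4] addr=0x5c blk=23 s=3: L1-HIT | VC [7, 8]
  [5] addr=0x31 blk=12 s=0: L1-HIT | VC [7, 8]
  [6] addr=0x1c blk=7 s=3: VC-HIT | VC [23, 8]
  [7] addr=0x5c blk=23 s=3: VC-HIT | VC [7, 8]
  [8] addr=0x23 blk=8 s=0: VC-HIT | VC [7, 12]
  [9] addr=0x1d blk=7 s=3: VC-HIT | VC [23, 12]
  [10] addr=0x23 blk=8 s=0: L1-HIT | VC [23, 12]
  [11] addr=0x1e blk=7 s=3: L1-HIT | VC [23, 12]
  [12] addr=0x20 blk=8 s=0: L1-HIT | VC [23, 12]
  [13] addr=0x1e blk=7 s=3: L1-HIT | VC [23, 12]
  [14] addr=0x30 blk=12 s=0: VC-HIT | VC [23, 8]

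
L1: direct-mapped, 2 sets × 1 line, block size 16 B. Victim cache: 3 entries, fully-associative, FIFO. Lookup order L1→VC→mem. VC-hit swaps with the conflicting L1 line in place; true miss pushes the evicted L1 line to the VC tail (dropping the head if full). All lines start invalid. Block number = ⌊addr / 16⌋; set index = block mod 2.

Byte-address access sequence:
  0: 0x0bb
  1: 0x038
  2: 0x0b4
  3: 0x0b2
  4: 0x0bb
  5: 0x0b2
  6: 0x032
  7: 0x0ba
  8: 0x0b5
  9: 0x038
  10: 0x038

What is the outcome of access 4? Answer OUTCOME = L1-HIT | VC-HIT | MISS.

OUTCOME = L1-HIT

0: 0xbb (blk 11, set 1) → MISS  vc=[]
1: 0x38 (blk 3, set 1) → MISS  vc=[11]
2: 0xb4 (blk 11, set 1) → VC-HIT  vc=[3]
3: 0xb2 (blk 11, set 1) → L1-HIT  vc=[3]
4: 0xbb (blk 11, set 1) → L1-HIT  vc=[3]
5: 0xb2 (blk 11, set 1) → L1-HIT  vc=[3]
6: 0x32 (blk 3, set 1) → VC-HIT  vc=[11]
7: 0xba (blk 11, set 1) → VC-HIT  vc=[3]
8: 0xb5 (blk 11, set 1) → L1-HIT  vc=[3]
9: 0x38 (blk 3, set 1) → VC-HIT  vc=[11]
10: 0x38 (blk 3, set 1) → L1-HIT  vc=[11]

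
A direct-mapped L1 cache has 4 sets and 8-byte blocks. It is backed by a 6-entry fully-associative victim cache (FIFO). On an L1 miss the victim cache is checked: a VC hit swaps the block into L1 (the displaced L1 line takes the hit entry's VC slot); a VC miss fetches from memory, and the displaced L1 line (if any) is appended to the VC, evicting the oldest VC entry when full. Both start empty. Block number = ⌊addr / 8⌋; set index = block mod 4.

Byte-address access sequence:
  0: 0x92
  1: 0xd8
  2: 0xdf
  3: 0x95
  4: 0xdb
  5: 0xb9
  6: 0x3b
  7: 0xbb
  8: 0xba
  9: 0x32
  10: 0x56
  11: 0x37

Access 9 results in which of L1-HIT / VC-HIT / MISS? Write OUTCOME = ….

OUTCOME = MISS

  [0] addr=0x92 blk=18 s=2: MISS | VC []
  [1] addr=0xd8 blk=27 s=3: MISS | VC []
  [2] addr=0xdf blk=27 s=3: L1-HIT | VC []
  [3] addr=0x95 blk=18 s=2: L1-HIT | VC []
  [4] addr=0xdb blk=27 s=3: L1-HIT | VC []
  [5] addr=0xb9 blk=23 s=3: MISS | VC [27]
  [6] addr=0x3b blk=7 s=3: MISS | VC [27, 23]
  [7] addr=0xbb blk=23 s=3: VC-HIT | VC [27, 7]
  [8] addr=0xba blk=23 s=3: L1-HIT | VC [27, 7]
  [9] addr=0x32 blk=6 s=2: MISS | VC [27, 7, 18]
  [10] addr=0x56 blk=10 s=2: MISS | VC [27, 7, 18, 6]
  [11] addr=0x37 blk=6 s=2: VC-HIT | VC [27, 7, 18, 10]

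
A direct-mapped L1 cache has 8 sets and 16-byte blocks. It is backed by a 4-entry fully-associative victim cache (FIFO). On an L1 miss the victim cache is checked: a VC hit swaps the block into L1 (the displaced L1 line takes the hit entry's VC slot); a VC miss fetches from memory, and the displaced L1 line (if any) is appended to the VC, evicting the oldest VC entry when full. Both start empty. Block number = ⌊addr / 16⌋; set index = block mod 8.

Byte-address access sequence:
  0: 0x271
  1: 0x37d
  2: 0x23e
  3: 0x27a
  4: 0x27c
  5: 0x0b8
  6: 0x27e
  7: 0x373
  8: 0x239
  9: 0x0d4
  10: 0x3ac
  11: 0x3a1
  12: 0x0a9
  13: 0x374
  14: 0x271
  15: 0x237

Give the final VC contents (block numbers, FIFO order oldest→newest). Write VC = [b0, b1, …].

  [0] addr=0x271 blk=39 s=7: MISS | VC []
  [1] addr=0x37d blk=55 s=7: MISS | VC [39]
  [2] addr=0x23e blk=35 s=3: MISS | VC [39]
  [3] addr=0x27a blk=39 s=7: VC-HIT | VC [55]
  [4] addr=0x27c blk=39 s=7: L1-HIT | VC [55]
  [5] addr=0xb8 blk=11 s=3: MISS | VC [55, 35]
  [6] addr=0x27e blk=39 s=7: L1-HIT | VC [55, 35]
  [7] addr=0x373 blk=55 s=7: VC-HIT | VC [39, 35]
  [8] addr=0x239 blk=35 s=3: VC-HIT | VC [39, 11]
  [9] addr=0xd4 blk=13 s=5: MISS | VC [39, 11]
  [10] addr=0x3ac blk=58 s=2: MISS | VC [39, 11]
  [11] addr=0x3a1 blk=58 s=2: L1-HIT | VC [39, 11]
  [12] addr=0xa9 blk=10 s=2: MISS | VC [39, 11, 58]
  [13] addr=0x374 blk=55 s=7: L1-HIT | VC [39, 11, 58]
  [14] addr=0x271 blk=39 s=7: VC-HIT | VC [55, 11, 58]
  [15] addr=0x237 blk=35 s=3: L1-HIT | VC [55, 11, 58]

VC = [55, 11, 58]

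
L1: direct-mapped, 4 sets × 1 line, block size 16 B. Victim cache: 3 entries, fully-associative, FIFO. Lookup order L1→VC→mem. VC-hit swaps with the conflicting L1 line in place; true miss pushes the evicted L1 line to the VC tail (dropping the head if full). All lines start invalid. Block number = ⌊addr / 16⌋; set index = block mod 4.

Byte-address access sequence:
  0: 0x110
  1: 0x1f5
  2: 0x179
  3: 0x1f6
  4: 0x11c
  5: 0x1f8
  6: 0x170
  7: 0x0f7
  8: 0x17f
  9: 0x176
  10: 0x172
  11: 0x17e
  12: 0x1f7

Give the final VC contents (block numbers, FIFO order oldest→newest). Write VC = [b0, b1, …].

VC = [23, 15]

  [0] addr=0x110 blk=17 s=1: MISS | VC []
  [1] addr=0x1f5 blk=31 s=3: MISS | VC []
  [2] addr=0x179 blk=23 s=3: MISS | VC [31]
  [3] addr=0x1f6 blk=31 s=3: VC-HIT | VC [23]
  [4] addr=0x11c blk=17 s=1: L1-HIT | VC [23]
  [5] addr=0x1f8 blk=31 s=3: L1-HIT | VC [23]
  [6] addr=0x170 blk=23 s=3: VC-HIT | VC [31]
  [7] addr=0xf7 blk=15 s=3: MISS | VC [31, 23]
  [8] addr=0x17f blk=23 s=3: VC-HIT | VC [31, 15]
  [9] addr=0x176 blk=23 s=3: L1-HIT | VC [31, 15]
  [10] addr=0x172 blk=23 s=3: L1-HIT | VC [31, 15]
  [11] addr=0x17e blk=23 s=3: L1-HIT | VC [31, 15]
  [12] addr=0x1f7 blk=31 s=3: VC-HIT | VC [23, 15]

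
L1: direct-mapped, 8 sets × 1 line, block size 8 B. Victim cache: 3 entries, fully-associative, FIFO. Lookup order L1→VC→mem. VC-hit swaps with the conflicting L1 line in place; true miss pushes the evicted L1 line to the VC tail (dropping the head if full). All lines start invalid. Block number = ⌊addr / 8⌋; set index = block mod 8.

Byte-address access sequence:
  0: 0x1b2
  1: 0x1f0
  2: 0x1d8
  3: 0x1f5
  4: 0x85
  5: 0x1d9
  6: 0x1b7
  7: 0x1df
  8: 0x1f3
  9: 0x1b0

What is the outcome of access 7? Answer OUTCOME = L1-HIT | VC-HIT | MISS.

0: 0x1b2 (blk 54, set 6) → MISS  vc=[]
1: 0x1f0 (blk 62, set 6) → MISS  vc=[54]
2: 0x1d8 (blk 59, set 3) → MISS  vc=[54]
3: 0x1f5 (blk 62, set 6) → L1-HIT  vc=[54]
4: 0x85 (blk 16, set 0) → MISS  vc=[54]
5: 0x1d9 (blk 59, set 3) → L1-HIT  vc=[54]
6: 0x1b7 (blk 54, set 6) → VC-HIT  vc=[62]
7: 0x1df (blk 59, set 3) → L1-HIT  vc=[62]
8: 0x1f3 (blk 62, set 6) → VC-HIT  vc=[54]
9: 0x1b0 (blk 54, set 6) → VC-HIT  vc=[62]

OUTCOME = L1-HIT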